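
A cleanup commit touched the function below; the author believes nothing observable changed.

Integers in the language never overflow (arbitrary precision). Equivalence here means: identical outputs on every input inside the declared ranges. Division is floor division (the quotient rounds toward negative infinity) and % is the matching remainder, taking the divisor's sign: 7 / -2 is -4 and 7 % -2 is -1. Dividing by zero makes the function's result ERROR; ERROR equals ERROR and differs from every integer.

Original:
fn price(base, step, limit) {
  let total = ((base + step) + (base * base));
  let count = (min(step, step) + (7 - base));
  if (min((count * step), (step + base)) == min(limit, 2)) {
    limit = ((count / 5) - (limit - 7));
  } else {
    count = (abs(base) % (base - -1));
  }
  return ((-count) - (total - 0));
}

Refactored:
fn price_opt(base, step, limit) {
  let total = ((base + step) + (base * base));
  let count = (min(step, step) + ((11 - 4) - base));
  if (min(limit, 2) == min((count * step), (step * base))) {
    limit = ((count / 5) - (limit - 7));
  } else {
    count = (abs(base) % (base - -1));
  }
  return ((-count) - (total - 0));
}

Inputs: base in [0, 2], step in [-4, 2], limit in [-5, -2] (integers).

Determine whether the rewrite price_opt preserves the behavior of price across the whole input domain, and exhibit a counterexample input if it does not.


The rewrite breaks on base=2, step=-4, limit=-4, where the results are -3 and -4.
price: total becomes 2; next count becomes 1; next (min((count * step), (step + base)) == min(limit, 2)) evaluates to true; next limit becomes 11; next final value -3
price_opt: total becomes 2; next count becomes 1; next (min(limit, 2) == min((count * step), (step * base))) evaluates to false; next count becomes 2; next final value -4
verdict: not equivalent; witness: base=2, step=-4, limit=-4


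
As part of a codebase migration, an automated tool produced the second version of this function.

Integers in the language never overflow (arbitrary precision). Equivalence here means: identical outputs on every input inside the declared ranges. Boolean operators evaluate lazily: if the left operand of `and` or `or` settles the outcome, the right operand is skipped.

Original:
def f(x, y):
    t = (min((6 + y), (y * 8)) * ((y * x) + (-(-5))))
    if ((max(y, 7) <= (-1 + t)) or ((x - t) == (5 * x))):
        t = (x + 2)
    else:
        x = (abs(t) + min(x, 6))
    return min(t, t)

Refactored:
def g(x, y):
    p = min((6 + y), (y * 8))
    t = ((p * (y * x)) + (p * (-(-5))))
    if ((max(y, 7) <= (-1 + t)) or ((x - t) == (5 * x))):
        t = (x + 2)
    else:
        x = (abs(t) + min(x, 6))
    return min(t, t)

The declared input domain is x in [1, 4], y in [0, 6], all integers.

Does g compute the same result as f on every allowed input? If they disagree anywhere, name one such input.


Differences: statement counts differ; also arithmetic usage differs; also local variable names differ — yet all 28 inputs agree.
verdict: equivalent


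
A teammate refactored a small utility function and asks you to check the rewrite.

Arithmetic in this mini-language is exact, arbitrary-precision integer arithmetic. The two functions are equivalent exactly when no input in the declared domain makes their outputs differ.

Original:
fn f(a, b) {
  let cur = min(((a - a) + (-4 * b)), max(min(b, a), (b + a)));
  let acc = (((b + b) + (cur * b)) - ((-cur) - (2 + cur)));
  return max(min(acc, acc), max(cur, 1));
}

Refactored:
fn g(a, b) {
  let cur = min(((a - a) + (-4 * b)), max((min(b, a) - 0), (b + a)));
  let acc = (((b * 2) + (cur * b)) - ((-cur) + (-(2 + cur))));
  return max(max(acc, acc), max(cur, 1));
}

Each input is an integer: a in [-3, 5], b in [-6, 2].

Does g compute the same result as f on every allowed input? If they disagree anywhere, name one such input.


Although `min(acc, acc)` became `max(acc, acc)`, no input in the stated domain can expose it.
Tracing a=0, b=-5: f: cur=-5, then acc=7, then returns 7 | g: cur=-5, then acc=7, then returns 7 — matching result 7.
Across all 81 domain points the two functions coincide.
verdict: equivalent


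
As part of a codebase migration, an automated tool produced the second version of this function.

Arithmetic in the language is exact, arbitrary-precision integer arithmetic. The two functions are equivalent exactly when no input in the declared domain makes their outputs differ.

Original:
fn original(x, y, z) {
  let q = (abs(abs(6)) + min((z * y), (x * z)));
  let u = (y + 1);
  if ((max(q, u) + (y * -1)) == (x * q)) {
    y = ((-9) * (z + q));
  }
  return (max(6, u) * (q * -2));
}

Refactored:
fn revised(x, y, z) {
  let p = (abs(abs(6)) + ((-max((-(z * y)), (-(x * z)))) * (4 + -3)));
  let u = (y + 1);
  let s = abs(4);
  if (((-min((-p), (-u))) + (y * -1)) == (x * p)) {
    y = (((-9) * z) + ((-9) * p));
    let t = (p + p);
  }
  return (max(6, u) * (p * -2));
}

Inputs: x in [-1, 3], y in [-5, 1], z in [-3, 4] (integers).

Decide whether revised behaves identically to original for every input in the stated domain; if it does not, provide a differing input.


Side by side, the visible changes include: arithmetic usage differs; and statement counts differ; and min/max/abs usage differs; and constant usage differs; and local variable names differ.
Tracing x=3, y=-1, z=-3: original: q := -3 | u := 0 | ((max(q, u) + (y * -1)) == (x * q)): false | result 36 | revised: p := -3 | u := 0 | s := 4 | (((-min((-p), (-u))) + (y * -1)) == (x * p)): false | result 36 — matching result 36.
Every one of the 280 inputs gives matching results.
verdict: equivalent


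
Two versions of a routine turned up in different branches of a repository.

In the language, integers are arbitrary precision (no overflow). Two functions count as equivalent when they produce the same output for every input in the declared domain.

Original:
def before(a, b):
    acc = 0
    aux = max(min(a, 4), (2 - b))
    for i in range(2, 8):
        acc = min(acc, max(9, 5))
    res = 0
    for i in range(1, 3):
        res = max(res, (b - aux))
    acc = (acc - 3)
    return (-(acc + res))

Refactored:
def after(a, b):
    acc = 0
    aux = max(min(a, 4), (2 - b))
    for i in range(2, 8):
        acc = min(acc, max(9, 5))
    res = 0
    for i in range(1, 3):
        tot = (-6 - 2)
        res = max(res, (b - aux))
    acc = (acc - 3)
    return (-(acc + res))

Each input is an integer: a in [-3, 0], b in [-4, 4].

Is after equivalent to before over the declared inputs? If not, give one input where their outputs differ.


This is a faithful refactor — local variable names differ; and statement counts differ; and arithmetic usage differs; and constant usage differs, but the computed results match everywhere.
As a probe, take a=0, b=-4: before runs acc = 0; aux = 6; [i=2]; acc = 0; [i=3]; acc = 0; [i=4]; acc = 0; [i=5]; acc = 0; [i=6]; acc = 0; [i=7]; acc = 0; res = 0; [i=1]; res = 0; [i=2]; res = 0; acc = -3; return 3; after runs acc = 0; aux = 6; [i=2]; acc = 0; [i=3]; acc = 0; [i=4]; acc = 0; [i=5]; acc = 0; [i=6]; acc = 0; [i=7]; acc = 0; res = 0; [i=1]; tot = -8; res = 0; [i=2]; tot = -8; res = 0; acc = -3; return 3; both end at 3.
An exhaustive pass over the 36 declared inputs shows identical outputs.
verdict: equivalent


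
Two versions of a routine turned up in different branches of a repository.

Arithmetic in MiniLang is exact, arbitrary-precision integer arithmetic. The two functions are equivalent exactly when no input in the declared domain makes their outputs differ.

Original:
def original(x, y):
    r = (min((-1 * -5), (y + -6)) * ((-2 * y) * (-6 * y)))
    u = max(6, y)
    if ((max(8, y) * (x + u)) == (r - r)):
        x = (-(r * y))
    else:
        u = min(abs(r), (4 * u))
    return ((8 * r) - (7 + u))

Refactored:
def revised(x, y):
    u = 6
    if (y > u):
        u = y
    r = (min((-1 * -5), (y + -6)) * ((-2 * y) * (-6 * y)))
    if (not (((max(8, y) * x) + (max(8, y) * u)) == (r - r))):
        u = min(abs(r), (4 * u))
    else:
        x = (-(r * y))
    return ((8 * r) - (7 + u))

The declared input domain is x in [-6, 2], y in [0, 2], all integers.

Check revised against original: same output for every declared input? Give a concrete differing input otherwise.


Although comparison usage differs, arithmetic usage differs, boolean connective usage differs, branching structure differs, constant usage differs, statement counts differ, 27/27 inputs agree.
verdict: equivalent


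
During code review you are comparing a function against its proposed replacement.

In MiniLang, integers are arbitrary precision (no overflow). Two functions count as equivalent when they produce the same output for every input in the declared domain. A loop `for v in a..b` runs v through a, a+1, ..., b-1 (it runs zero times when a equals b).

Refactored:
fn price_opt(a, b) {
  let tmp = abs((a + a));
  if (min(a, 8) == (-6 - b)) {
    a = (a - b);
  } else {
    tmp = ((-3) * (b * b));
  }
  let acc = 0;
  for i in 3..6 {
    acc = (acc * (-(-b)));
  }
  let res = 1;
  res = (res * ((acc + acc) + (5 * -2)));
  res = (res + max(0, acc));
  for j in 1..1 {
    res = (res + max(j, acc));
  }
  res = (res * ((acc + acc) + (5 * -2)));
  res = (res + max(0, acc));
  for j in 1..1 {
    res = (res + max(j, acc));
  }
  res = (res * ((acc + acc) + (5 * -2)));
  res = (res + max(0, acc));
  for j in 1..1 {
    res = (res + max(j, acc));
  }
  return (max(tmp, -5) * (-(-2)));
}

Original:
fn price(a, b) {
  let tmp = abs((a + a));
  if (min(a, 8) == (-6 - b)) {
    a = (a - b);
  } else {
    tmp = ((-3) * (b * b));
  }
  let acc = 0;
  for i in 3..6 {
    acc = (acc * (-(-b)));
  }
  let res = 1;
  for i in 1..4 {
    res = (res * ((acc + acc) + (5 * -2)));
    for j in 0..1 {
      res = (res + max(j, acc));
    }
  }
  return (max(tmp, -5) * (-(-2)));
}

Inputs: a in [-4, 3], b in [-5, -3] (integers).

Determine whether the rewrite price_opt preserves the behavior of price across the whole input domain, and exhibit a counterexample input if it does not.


Changes here: loop structure differs, plus arithmetic usage differs, plus constant usage differs, plus statement counts differ, plus min/max/abs usage differs; the full 24-point sweep finds no disagreement.
verdict: equivalent


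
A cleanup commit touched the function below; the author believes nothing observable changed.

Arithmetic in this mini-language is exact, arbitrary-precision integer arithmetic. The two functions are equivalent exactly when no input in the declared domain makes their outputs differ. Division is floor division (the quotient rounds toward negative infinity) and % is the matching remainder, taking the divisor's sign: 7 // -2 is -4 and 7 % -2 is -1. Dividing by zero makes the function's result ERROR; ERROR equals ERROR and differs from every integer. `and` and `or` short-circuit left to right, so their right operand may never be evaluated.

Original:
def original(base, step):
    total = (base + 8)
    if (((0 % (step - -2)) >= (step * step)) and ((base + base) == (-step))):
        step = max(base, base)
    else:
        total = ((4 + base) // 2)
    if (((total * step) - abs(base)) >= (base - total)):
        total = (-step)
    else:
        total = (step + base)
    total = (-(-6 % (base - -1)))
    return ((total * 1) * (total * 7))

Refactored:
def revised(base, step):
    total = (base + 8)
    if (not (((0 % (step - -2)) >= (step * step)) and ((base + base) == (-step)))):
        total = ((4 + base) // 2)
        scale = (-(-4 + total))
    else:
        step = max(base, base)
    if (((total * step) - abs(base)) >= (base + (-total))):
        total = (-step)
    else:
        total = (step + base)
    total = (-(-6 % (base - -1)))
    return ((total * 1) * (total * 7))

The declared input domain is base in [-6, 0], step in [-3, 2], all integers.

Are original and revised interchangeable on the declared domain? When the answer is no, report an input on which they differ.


Differences: arithmetic usage differs, boolean connective usage differs, constant usage differs, statement counts differ, local variable names differ — yet all 42 inputs agree.
verdict: equivalent


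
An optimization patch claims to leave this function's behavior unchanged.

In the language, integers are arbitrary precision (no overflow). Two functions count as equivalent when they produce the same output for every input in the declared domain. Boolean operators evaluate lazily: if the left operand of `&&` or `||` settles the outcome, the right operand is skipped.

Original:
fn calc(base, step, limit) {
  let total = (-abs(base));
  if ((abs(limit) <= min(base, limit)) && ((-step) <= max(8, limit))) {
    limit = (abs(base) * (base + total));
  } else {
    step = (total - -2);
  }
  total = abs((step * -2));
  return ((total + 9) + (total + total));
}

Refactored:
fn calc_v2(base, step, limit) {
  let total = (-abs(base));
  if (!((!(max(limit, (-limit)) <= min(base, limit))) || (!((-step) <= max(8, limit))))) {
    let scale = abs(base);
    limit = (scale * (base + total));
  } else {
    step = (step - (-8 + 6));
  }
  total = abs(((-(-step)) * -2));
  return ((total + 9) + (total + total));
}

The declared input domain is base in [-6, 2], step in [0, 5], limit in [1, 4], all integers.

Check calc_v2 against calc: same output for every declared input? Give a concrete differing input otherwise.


Run the pair on base=-6, step=0, limit=1.
calc: total=-6, then ((abs(limit) <= min(base, limit)) && ((-step) <= max(8, limit))) is false, then step=-4, then total=8, then returns 33
calc_v2: total=-6, then (!((!(max(limit, (-limit)) <= min(base, limit))) || (!((-step) <= max(8, limit))))) is false, then step=2, then total=4, then returns 21
33 != 21, so the rewrite changes behavior.
verdict: not equivalent; witness: base=-6, step=0, limit=1


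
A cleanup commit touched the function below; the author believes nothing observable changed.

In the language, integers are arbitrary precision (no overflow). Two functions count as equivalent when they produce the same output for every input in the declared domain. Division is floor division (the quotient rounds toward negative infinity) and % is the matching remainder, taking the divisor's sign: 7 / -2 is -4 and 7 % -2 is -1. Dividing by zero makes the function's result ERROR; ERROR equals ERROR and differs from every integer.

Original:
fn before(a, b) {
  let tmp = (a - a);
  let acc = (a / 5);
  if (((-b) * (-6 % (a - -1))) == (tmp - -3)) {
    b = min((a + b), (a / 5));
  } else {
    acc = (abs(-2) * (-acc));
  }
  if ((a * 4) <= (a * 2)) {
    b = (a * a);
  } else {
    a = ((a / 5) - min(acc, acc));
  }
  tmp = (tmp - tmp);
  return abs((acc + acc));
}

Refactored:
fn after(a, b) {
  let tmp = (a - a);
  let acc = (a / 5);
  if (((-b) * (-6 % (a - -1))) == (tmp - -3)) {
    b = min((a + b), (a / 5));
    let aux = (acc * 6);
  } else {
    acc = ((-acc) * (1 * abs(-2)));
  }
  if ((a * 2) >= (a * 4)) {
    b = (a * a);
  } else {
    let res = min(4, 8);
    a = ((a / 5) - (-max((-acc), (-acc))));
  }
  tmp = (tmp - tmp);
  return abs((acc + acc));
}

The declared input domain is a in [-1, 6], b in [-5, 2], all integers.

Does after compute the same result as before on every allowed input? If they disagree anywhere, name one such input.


Comparing the listings, the differences include: statement counts differ; min/max/abs usage differs; arithmetic usage differs; local variable names differ; constant usage differs; comparison usage differs.
Tracing a=4, b=-3: before: tmp=0, then acc=0, then (((-b) * (-6 % (a - -1))) == (tmp - -3)) is false, then acc=0, then ((a * 4) <= (a * 2)) is false, then a=0, then tmp=0, then returns 0 | after: tmp=0, then acc=0, then (((-b) * (-6 % (a - -1))) == (tmp - -3)) is false, then acc=0, then ((a * 2) >= (a * 4)) is false, then res=4, then a=0, then tmp=0, then returns 0 — matching result 0.
Across all 64 domain points the two functions coincide.
verdict: equivalent


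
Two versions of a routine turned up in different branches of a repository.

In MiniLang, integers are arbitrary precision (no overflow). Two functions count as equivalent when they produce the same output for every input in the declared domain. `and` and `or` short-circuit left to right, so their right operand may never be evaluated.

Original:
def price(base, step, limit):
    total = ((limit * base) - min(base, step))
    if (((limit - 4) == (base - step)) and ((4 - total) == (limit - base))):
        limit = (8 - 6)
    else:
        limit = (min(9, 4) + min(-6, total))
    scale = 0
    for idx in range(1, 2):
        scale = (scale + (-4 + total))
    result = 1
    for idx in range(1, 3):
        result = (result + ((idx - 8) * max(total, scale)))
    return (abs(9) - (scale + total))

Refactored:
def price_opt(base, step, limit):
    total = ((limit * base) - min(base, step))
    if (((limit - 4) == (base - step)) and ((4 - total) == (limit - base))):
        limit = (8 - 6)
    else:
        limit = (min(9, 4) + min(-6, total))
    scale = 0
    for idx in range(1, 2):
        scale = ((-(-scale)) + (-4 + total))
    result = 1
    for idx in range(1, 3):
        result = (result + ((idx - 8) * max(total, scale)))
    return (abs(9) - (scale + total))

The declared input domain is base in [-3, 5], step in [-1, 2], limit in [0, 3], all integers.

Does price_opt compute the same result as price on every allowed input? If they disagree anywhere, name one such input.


Side by side, the visible changes include: same computation, different form.
Spot check at base=4, step=1, limit=1 — price: total becomes 3; next (((limit - 4) == (base - step)) and ((4 - total) == (limit - base))) evaluates to false; next limit becomes -2; next scale becomes 0; next at idx=1:; next scale becomes -1; next result becomes 1; next at idx=1:; next result becomes -20; next at idx=2:; next result becomes -38; next final value 7. price_opt: total becomes 3; next (((limit - 4) == (base - step)) and ((4 - total) == (limit - base))) evaluates to false; next limit becomes -2; next scale becomes 0; next at idx=1:; next scale becomes -1; next result becomes 1; next at idx=1:; next result becomes -20; next at idx=2:; next result becomes -38; next final value 7. Both give 7.
Every one of the 144 inputs gives matching results.
verdict: equivalent


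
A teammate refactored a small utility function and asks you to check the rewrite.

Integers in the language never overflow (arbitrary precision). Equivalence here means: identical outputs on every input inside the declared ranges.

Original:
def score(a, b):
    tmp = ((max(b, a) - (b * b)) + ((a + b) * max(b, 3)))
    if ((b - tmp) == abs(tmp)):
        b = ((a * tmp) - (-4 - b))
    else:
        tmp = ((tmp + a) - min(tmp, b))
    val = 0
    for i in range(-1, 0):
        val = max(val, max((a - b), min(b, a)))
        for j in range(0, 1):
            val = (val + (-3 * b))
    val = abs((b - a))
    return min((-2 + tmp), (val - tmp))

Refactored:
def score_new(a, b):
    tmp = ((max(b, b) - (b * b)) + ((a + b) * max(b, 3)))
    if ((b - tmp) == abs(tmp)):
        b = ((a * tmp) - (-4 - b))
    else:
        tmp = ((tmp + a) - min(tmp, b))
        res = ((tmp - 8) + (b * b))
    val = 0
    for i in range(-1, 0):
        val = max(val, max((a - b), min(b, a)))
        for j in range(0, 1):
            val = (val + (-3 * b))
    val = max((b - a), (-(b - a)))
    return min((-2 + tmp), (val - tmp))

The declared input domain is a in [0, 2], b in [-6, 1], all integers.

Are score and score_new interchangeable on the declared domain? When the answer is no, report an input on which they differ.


These are not equivalent — on a=1, b=-1 the outputs split (0 vs -1).
score: tmp=0, then ((b - tmp) == abs(tmp)) is false, then tmp=2, then val=0, then (i=-1), then val=2, then (j=0), then val=5, then val=2, then returns 0
score_new: tmp=-2, then ((b - tmp) == abs(tmp)) is false, then tmp=1, then res=-6, then val=0, then (i=-1), then val=2, then (j=0), then val=5, then val=2, then returns -1
verdict: not equivalent; witness: a=1, b=-1


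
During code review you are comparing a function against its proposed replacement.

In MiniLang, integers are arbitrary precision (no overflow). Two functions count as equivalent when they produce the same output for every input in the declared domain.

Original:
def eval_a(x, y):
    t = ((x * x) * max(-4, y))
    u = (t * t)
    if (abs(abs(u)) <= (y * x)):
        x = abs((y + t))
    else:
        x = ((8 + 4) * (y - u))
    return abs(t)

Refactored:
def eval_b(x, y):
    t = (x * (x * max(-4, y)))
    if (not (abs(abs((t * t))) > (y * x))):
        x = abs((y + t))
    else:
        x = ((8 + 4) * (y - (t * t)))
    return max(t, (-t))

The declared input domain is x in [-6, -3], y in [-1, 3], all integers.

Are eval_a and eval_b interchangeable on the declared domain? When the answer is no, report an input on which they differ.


Side by side, the visible changes include: min/max/abs usage differs, and arithmetic usage differs, and boolean connective usage differs, and comparison usage differs, and local variable names differ, and statement counts differ.
One worked example (x=-4, y=1) — eval_a: t=16, then u=256, then (abs(abs(u)) <= (y * x)) is false, then x=-3060, then returns 16; eval_b: t=16, then (not (abs(abs((t * t))) > (y * x))) is false, then x=-3060, then returns 16; agreement on 16.
An exhaustive pass over the 20 declared inputs shows identical outputs.
verdict: equivalent


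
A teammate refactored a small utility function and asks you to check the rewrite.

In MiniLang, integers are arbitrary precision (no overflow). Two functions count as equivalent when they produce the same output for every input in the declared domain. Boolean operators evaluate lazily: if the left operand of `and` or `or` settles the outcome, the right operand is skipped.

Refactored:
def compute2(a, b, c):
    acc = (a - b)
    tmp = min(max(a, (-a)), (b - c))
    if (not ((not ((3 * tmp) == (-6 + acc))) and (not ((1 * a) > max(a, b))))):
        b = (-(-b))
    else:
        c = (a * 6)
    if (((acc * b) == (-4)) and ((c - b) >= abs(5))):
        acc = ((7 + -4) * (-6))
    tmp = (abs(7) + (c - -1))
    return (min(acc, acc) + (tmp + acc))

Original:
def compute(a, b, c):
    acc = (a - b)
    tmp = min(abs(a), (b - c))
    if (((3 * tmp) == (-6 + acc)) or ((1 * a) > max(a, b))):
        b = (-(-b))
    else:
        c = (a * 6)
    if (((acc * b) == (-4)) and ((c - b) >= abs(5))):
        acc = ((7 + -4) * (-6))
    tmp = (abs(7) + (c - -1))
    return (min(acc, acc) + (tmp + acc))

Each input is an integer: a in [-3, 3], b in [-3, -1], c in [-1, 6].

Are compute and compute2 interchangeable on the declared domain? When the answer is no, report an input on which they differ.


Reading the diff, among the changes: min/max/abs usage differs; and boolean connective usage differs.
Tracing a=-3, b=-2, c=6: compute: acc=-1, then tmp=-8, then (((3 * tmp) == (-6 + acc)) or ((1 * a) > max(a, b))) is false, then c=-18, then (((acc * b) == (-4)) and ((c - b) >= abs(5))) is false, then tmp=-10, then returns -12 | compute2: acc=-1, then tmp=-8, then (not ((not ((3 * tmp) == (-6 + acc))) and (not ((1 * a) > max(a, b))))) is false, then c=-18, then (((acc * b) == (-4)) and ((c - b) >= abs(5))) is false, then tmp=-10, then returns -12 — matching result -12.
An exhaustive pass over the 168 declared inputs shows identical outputs.
verdict: equivalent


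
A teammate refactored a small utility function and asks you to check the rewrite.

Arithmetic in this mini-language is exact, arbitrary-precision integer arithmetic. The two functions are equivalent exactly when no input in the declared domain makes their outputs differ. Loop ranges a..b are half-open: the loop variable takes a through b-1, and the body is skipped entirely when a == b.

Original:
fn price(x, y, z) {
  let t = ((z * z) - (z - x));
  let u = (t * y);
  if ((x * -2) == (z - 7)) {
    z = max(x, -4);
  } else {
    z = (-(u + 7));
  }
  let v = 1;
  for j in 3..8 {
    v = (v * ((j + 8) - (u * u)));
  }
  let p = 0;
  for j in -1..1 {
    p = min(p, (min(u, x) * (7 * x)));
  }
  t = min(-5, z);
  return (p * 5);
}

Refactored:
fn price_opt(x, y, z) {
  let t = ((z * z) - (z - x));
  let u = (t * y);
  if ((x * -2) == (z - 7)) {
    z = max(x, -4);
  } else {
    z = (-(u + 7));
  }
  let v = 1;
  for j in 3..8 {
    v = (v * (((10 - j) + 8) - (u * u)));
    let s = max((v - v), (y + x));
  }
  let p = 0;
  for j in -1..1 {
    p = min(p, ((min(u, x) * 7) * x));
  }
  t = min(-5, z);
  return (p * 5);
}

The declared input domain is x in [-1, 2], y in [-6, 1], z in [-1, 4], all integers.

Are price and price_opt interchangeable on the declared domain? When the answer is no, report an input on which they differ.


Comparing the listings, the differences include: statement counts differ; arithmetic usage differs; constant usage differs; min/max/abs usage differs; local variable names differ.
One worked example (x=2, y=1, z=2) — price: t=4, then u=4, then ((x * -2) == (z - 7)) is false, then z=-11, then v=1, then (j=3), then v=-5, then (j=4), then v=20, then (j=5), then v=-60, then (j=6), then v=120, then (j=7), then v=-120, then p=0, then (j=-1), then p=0, then (j=0), then p=0, then t=-11, then returns 0; price_opt: t=4, then u=4, then ((x * -2) == (z - 7)) is false, then z=-11, then v=1, then (j=3), then v=-1, then s=3, then (j=4), then v=2, then s=3, then (j=5), then v=-6, then s=3, then (j=6), then v=24, then s=3, then (j=7), then v=-120, then s=3, then p=0, then (j=-1), then p=0, then (j=0), then p=0, then t=-11, then returns 0; agreement on 0.
Every one of the 192 inputs gives matching results.
verdict: equivalent


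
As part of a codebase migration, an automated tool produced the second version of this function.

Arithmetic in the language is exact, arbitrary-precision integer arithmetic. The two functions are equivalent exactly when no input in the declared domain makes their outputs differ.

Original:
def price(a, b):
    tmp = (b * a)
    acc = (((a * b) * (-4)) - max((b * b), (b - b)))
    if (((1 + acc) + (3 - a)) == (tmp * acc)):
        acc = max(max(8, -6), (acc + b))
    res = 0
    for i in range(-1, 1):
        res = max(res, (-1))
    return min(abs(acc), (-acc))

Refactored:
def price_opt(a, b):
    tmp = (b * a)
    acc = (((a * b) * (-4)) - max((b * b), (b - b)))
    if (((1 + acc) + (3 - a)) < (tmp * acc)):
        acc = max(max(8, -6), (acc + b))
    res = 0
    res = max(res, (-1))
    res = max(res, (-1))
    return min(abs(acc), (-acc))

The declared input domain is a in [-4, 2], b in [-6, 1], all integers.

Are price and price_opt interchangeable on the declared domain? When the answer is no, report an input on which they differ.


Not equivalent: a=0, b=-6 separates them (36 vs -8).
price: tmp = 0; acc = -36; (((1 + acc) + (3 - a)) == (tmp * acc)) -> false; res = 0; [i=-1]; res = 0; [i=0]; res = 0; return 36
price_opt: tmp = 0; acc = -36; (((1 + acc) + (3 - a)) < (tmp * acc)) -> true; acc = 8; res = 0; res = 0; res = 0; return -8
verdict: not equivalent; witness: a=0, b=-6


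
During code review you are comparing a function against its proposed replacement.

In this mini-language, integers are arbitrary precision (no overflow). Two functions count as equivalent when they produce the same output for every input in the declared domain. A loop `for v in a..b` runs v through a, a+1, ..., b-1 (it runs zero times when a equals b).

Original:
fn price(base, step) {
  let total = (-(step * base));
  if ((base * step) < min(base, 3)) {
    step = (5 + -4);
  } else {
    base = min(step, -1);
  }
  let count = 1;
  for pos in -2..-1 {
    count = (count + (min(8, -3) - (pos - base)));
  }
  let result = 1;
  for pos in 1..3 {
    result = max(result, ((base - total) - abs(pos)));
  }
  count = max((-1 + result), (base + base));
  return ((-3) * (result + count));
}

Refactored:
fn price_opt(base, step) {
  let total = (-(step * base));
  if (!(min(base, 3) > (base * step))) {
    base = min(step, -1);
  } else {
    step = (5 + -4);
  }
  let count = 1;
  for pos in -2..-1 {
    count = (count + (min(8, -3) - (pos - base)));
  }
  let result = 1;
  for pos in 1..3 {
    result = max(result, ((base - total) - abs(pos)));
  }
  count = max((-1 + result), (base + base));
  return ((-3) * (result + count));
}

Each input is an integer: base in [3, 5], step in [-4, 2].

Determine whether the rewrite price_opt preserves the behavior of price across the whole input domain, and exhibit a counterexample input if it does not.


Comparing the listings, the differences include: comparison usage differs, boolean connective usage differs.
As a probe, take base=5, step=-4: price runs total = 20; ((base * step) < min(base, 3)) -> true; step = 1; count = 1; [pos=-2]; count = 5; result = 1; [pos=1]; result = 1; [pos=2]; result = 1; count = 10; return -33; price_opt runs total = 20; (!(min(base, 3) > (base * step))) -> false; step = 1; count = 1; [pos=-2]; count = 5; result = 1; [pos=1]; result = 1; [pos=2]; result = 1; count = 10; return -33; both end at -33.
An exhaustive pass over the 21 declared inputs shows identical outputs.
verdict: equivalent


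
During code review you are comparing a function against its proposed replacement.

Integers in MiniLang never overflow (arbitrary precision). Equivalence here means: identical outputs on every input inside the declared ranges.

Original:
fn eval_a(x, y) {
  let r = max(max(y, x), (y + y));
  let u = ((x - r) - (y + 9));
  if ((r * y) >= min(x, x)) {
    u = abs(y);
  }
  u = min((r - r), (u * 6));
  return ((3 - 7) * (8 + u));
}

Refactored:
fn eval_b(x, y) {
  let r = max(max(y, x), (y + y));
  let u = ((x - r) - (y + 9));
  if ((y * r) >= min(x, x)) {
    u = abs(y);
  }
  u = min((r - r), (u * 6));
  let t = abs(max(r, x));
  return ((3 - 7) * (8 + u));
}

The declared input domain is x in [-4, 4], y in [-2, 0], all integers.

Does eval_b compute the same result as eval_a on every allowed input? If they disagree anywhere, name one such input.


The two versions differ — the changes include min/max/abs usage differs; also local variable names differ; also statement counts differ.
Spot check at x=4, y=-2 — eval_a: r = 4; u = -7; ((r * y) >= min(x, x)) -> false; u = -42; return 136. eval_b: r = 4; u = -7; ((y * r) >= min(x, x)) -> false; u = -42; t = 4; return 136. Both give 136.
Checked all 27 inputs in the declared domain: the outputs agree on every one.
verdict: equivalent


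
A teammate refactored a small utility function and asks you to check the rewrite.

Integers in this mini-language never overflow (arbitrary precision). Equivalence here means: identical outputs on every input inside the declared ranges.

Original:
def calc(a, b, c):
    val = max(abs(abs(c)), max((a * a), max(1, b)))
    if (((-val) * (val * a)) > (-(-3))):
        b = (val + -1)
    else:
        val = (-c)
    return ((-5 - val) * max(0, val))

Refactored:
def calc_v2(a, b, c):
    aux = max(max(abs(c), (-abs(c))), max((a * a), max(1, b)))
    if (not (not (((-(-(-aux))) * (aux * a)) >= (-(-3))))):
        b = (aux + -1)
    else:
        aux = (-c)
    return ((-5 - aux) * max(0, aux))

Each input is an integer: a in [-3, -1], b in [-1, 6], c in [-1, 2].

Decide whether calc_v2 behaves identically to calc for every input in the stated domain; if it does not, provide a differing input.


There is a behavioral-looking edit here, yet the outcome never shifts on this domain.
Spot check at a=-3, b=6, c=0 — calc: val := 9 | (((-val) * (val * a)) > (-(-3))): true | b := 8 | result -126. calc_v2: aux := 9 | (not (not (((-(-(-aux))) * (aux * a)) >= (-(-3))))): true | b := 8 | result -126. Both give -126.
Every one of the 96 inputs gives matching results.
verdict: equivalent


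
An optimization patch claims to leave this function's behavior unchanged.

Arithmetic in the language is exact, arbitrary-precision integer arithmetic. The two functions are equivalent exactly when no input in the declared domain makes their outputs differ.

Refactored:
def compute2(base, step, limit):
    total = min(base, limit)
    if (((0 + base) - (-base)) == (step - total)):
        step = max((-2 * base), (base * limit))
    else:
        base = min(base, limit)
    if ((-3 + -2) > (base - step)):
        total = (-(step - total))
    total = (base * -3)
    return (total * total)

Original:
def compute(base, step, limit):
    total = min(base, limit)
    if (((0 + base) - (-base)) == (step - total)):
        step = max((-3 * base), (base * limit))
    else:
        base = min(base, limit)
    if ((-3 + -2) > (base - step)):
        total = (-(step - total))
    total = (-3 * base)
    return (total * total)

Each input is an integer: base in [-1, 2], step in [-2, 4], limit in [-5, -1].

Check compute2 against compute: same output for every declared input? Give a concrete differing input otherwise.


The edit looks behavioral (`-3` became `-2`), but over these ranges it never changes the outcome; all 140 inputs agree.
verdict: equivalent


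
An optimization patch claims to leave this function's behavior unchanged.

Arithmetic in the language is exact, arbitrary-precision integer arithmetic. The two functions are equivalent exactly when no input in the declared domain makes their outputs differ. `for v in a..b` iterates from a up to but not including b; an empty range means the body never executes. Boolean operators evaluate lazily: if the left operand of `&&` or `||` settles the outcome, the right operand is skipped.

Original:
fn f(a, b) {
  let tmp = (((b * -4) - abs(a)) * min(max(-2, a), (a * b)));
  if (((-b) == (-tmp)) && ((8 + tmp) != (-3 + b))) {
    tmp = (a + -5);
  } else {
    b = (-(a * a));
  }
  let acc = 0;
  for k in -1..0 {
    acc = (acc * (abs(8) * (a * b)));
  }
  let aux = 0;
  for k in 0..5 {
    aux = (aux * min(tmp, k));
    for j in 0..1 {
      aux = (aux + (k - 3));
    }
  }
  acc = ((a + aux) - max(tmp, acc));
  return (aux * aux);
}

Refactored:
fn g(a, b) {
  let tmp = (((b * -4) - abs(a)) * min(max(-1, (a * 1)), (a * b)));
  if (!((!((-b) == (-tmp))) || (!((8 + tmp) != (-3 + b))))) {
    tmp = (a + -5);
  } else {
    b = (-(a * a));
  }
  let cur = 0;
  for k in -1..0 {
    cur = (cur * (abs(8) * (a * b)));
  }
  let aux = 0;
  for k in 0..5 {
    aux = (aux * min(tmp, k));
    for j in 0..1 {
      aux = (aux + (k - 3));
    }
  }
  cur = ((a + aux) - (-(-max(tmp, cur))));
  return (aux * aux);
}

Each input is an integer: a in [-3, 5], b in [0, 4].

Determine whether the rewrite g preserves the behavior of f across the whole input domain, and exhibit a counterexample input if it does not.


Input a=-3, b=0: 17161 from f versus 9604 from g.
verdict: not equivalent; witness: a=-3, b=0


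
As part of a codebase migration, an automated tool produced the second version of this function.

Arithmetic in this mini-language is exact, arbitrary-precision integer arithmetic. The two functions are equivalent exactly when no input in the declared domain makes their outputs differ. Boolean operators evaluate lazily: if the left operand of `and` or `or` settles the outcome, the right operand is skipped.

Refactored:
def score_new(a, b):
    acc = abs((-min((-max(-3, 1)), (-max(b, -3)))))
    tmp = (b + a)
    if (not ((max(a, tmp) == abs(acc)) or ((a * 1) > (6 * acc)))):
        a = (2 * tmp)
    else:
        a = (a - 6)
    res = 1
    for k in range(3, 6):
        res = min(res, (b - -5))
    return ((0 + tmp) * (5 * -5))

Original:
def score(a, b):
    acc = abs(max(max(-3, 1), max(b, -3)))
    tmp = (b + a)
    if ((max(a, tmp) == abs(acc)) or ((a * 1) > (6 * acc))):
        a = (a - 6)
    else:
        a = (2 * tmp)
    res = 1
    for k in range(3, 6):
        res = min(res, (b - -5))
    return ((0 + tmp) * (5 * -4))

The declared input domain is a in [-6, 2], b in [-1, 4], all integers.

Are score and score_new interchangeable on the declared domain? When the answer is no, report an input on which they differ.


Not equivalent: a=-6, b=-1 separates them (140 vs 175).
score: acc becomes 1; next tmp becomes -7; next ((max(a, tmp) == abs(acc)) or ((a * 1) > (6 * acc))) evaluates to false; next a becomes -14; next res becomes 1; next at k=3:; next res becomes 1; next at k=4:; next res becomes 1; next at k=5:; next res becomes 1; next final value 140
score_new: acc becomes 1; next tmp becomes -7; next (not ((max(a, tmp) == abs(acc)) or ((a * 1) > (6 * acc)))) evaluates to true; next a becomes -14; next res becomes 1; next at k=3:; next res becomes 1; next at k=4:; next res becomes 1; next at k=5:; next res becomes 1; next final value 175
verdict: not equivalent; witness: a=-6, b=-1


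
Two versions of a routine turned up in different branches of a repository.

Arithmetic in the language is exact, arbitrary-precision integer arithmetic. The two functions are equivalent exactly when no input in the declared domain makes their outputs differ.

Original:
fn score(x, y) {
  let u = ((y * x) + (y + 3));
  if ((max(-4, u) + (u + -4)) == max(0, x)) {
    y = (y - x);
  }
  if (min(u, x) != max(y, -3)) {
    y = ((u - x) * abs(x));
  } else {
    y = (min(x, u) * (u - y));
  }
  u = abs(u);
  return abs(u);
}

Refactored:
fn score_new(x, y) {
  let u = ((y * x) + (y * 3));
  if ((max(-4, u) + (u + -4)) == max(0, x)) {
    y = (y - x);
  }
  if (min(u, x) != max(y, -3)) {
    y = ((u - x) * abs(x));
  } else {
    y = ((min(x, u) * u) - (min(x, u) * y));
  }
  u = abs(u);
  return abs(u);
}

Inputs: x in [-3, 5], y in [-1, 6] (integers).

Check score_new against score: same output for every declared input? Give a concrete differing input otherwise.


Evaluate both at x=-3, y=-1.
score: u = 5; ((max(-4, u) + (u + -4)) == max(0, x)) -> false; (min(u, x) != max(y, -3)) -> true; y = 24; u = 5; return 5
score_new: u = 0; ((max(-4, u) + (u + -4)) == max(0, x)) -> false; (min(u, x) != max(y, -3)) -> true; y = 9; u = 0; return 0
5 against 0: the behavior changed.
verdict: not equivalent; witness: x=-3, y=-1


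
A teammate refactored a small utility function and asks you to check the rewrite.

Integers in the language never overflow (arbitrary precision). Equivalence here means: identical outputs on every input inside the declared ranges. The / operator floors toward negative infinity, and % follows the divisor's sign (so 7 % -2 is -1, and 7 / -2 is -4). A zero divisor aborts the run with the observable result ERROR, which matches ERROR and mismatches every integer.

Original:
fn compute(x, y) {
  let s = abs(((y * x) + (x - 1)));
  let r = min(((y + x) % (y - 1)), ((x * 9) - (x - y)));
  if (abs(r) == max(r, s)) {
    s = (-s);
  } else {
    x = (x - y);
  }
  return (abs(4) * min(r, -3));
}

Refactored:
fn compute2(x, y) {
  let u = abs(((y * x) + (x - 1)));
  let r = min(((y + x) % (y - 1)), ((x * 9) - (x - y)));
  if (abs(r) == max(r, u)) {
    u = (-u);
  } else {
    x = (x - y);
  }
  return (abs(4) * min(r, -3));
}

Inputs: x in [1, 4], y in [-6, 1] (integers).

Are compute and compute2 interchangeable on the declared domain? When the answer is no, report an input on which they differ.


The two versions differ — the changes include local variable names differ.
Tracing x=4, y=-3: compute: s = 9; r = -3; (abs(r) == max(r, s)) -> false; x = 7; return -12 | compute2: u = 9; r = -3; (abs(r) == max(r, u)) -> false; x = 7; return -12 — matching result -12.
Across all 32 domain points the two functions coincide.
verdict: equivalent


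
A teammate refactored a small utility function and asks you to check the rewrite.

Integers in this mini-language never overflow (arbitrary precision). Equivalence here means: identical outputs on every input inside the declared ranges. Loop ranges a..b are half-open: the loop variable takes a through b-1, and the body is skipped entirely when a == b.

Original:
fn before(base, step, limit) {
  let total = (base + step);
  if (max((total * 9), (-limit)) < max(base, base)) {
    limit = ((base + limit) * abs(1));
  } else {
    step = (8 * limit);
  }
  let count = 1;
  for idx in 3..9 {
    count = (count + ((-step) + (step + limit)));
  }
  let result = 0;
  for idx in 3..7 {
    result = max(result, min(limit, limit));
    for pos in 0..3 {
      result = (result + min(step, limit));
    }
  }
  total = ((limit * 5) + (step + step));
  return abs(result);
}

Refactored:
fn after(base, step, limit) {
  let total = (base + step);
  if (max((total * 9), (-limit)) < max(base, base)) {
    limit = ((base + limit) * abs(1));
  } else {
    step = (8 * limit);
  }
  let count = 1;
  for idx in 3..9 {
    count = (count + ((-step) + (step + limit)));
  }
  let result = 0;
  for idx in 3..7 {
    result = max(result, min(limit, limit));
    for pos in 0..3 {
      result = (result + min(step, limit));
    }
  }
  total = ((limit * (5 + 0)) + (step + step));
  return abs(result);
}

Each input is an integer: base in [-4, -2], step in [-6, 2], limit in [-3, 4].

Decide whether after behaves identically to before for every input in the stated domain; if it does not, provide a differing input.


Reading the diff, among the changes: arithmetic usage differs; constant usage differs.
Tracing base=-4, step=-1, limit=2: before: total := -5 | (max((total * 9), (-limit)) < max(base, base)): false | step := 16 | count := 1 | iter idx=3: | count := 3 | iter idx=4: | count := 5 | iter idx=5: | count := 7 | iter idx=6: | count := 9 | iter idx=7: | count := 11 | iter idx=8: | count := 13 | result := 0 | iter idx=3: | result := 2 | iter pos=0: | result := 4 | iter pos=1: | result := 6 | iter pos=2: | result := 8 | iter idx=4: | result := 8 | iter pos=0: | result := 10 | iter pos=1: | result := 12 | iter pos=2: | result := 14 | iter idx=5: | result := 14 | iter pos=0: | result := 16 | iter pos=1: | result := 18 | iter pos=2: | result := 20 | iter idx=6: | result := 20 | iter pos=0: | result := 22 | iter pos=1: | result := 24 | iter pos=2: | result := 26 | total := 42 | result 26 | after: total := -5 | (max((total * 9), (-limit)) < max(base, base)): false | step := 16 | count := 1 | iter idx=3: | count := 3 | iter idx=4: | count := 5 | iter idx=5: | count := 7 | iter idx=6: | count := 9 | iter idx=7: | count := 11 | iter idx=8: | count := 13 | result := 0 | iter idx=3: | result := 2 | iter pos=0: | result := 4 | iter pos=1: | result := 6 | iter pos=2: | result := 8 | iter idx=4: | result := 8 | iter pos=0: | result := 10 | iter pos=1: | result := 12 | iter pos=2: | result := 14 | iter idx=5: | result := 14 | iter pos=0: | result := 16 | iter pos=1: | result := 18 | iter pos=2: | result := 20 | iter idx=6: | result := 20 | iter pos=0: | result := 22 | iter pos=1: | result := 24 | iter pos=2: | result := 26 | total := 42 | result 26 — matching result 26.
Every one of the 216 inputs gives matching results.
verdict: equivalent
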